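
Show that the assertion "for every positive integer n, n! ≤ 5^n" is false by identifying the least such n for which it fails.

We need the least positive integer n for which n! > 5^n.
For n = 1, 2, 3, 4, …, 9, 10, 11 the conclusion holds.
n = 12: n! = 479001600 and 5^n = 244140625, so 479001600 > 244140625.
So n = 12 is the smallest counterexample.

n = 12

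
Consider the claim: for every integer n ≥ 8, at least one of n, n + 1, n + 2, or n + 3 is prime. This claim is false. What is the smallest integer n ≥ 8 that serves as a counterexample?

n = 24

We need the least integer n ≥ 8 for which n, n + 1, n + 2, n + 3 are all composite.
For n = 8, 9, 10, 11, …, 21, 22, 23 the conclusion holds.
n = 24: 24 = 2 × 12; 25 = 5 × 5; 26 = 2 × 13; 27 = 3 × 9 — all composite.
So n = 24 is the smallest counterexample.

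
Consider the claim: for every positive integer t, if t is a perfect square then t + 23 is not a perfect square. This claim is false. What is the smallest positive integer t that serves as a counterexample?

t = 121

The first 10 eligible values, up to t = 100, all satisfy the conclusion.
t = 121: 121 = 11² and 121 + 23 = 144 = 12².
Thus t = 121 disproves the claim, and no smaller t works.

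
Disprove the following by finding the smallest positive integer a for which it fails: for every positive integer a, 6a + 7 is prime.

a = 3

We need the least positive integer a for which 6a + 7 is not prime.
For a = 1, 2 the conclusion holds.
a = 3: 6a + 7 = 25 = 5 × 5, composite.
Hence a = 3 is a counterexample.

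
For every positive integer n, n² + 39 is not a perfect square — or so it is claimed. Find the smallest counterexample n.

n = 5

Check each positive integer n in order until n² + 39 is a perfect square.
n = 1: 1² + 39 = 40, not a perfect square.
n = 2: 2² + 39 = 43, not a perfect square.
n = 3: 3² + 39 = 48, not a perfect square.
n = 4: 4² + 39 = 55, not a perfect square.
n = 5: 5² + 39 = 64 = 8², a perfect square.
Hence n = 5 is a counterexample.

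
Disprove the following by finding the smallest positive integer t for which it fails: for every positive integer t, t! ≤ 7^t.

A counterexample is any positive integer t such that t! > 7^t; we check each in order.
For t = 1, 2, 3, 4, …, 14, 15, 16 the conclusion holds.
t = 17: t! = 355687428096000 and 7^t = 232630513987207, so 355687428096000 > 232630513987207.

t = 17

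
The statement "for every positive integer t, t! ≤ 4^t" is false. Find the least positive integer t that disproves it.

t = 9

We need the least positive integer t for which t! > 4^t.
For t = 1, 2, 3, 4, 5, 6, 7, 8 the conclusion holds.
t = 9: t! = 362880 and 4^t = 262144, so 362880 > 262144.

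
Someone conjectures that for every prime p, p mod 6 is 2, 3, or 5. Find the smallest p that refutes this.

For p = 2, 3, 5 the conclusion holds.
p = 7: 7 mod 6 = 1 — not in {2, 3, 5}.
Hence p = 7 is a counterexample.

p = 7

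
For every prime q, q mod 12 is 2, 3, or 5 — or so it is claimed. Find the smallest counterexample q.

Check each prime q in order until the claim fails.
For q = 2, 3, 5 the conclusion holds.
q = 7: 7 mod 12 = 7 — not in {2, 3, 5}.

q = 7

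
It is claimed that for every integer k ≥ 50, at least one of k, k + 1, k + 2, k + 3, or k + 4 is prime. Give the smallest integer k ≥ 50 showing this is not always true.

k = 54

Check each integer k ≥ 50 in order until k, k + 1, k + 2, k + 3, k + 4 are all composite.
k = 50: 53 is prime.
k = 51: 53 is prime.
k = 52: 53 is prime.
k = 53: 53 is prime.
k = 54: 54 = 2 × 27; 55 = 5 × 11; 56 = 2 × 28; 57 = 3 × 19; 58 = 2 × 29 — all composite.
Thus k = 54 disproves the claim, and no smaller k works.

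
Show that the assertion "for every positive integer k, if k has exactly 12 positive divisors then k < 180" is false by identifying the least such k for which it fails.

We need the least positive integer k for which k has exactly 12 positive divisors but the claim fails.
For k = 60, 72, 84, 90, …, 150, 156, 160 the conclusion holds.
k = 198: τ(198) = 12; 198 ≥ 180.

k = 198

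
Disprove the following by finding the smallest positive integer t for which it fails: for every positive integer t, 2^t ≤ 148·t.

For t = 1, 2, 3, 4, 5, 6, 7, 8, 9, 10 the conclusion holds.
t = 11: 2^t = 2048 and 148·t = 1628, so 2048 > 1628.
So t = 11 is the smallest counterexample.

t = 11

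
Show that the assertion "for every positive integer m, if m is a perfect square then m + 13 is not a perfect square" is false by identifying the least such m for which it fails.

The first 5 eligible values, up to m = 25, all satisfy the conclusion.
m = 36: 36 = 6² and 36 + 13 = 49 = 7².
Thus m = 36 disproves the claim, and no smaller m works.

m = 36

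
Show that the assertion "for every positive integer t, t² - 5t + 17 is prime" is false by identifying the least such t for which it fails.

t = 13

Check each positive integer t in order until t² - 5t + 17 is not prime.
For t = 1, 2, 3, 4, …, 10, 11, 12 the conclusion holds.
t = 13: t² - 5t + 17 = 121 = 11 × 11, composite.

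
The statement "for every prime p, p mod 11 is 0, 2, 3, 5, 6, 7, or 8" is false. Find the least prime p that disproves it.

We need the least prime p for which the claim fails.
p = 2: 2 mod 11 = 2.
p = 3: 3 mod 11 = 3.
p = 5: 5 mod 11 = 5.
p = 7: 7 mod 11 = 7.
p = 11: 11 mod 11 = 0.
p = 13: 13 mod 11 = 2.
p = 17: 17 mod 11 = 6.
p = 19: 19 mod 11 = 8.
p = 23: 23 mod 11 = 1 — not in {0, 2, 3, 5, 6, 7, 8}.
Hence p = 23 is a counterexample.

p = 23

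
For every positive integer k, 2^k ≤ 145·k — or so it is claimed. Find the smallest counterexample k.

k = 11

Check each positive integer k in order until 2^k > 145·k.
For k = 1, 2, 3, 4, 5, 6, 7, 8, 9, 10 the conclusion holds.
k = 11: 2^k = 2048 and 145·k = 1595, so 2048 > 1595.
Hence k = 11 is a counterexample.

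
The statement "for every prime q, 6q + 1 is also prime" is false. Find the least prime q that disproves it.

q = 19

A counterexample is any prime q such that 6q + 1 is not prime; we check each in order.
q = 2: 6q + 1 = 13, prime.
q = 3: 6q + 1 = 19, prime.
q = 5: 6q + 1 = 31, prime.
q = 7: 6q + 1 = 43, prime.
q = 11: 6q + 1 = 67, prime.
q = 13: 6q + 1 = 79, prime.
q = 17: 6q + 1 = 103, prime.
q = 19: 6q + 1 = 115 = 5 × 23, not prime.
Hence q = 19 is a counterexample.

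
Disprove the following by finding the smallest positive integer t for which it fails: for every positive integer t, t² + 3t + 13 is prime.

A counterexample is any positive integer t such that t² + 3t + 13 is not prime; we check each in order.
t = 1: t² + 3t + 13 = 17, prime.
t = 2: t² + 3t + 13 = 23, prime.
t = 3: t² + 3t + 13 = 31, prime.
t = 4: t² + 3t + 13 = 41, prime.
t = 5: t² + 3t + 13 = 53, prime.
t = 6: t² + 3t + 13 = 67, prime.
t = 7: t² + 3t + 13 = 83, prime.
t = 8: t² + 3t + 13 = 101, prime.
t = 9: t² + 3t + 13 = 121 = 11 × 11, composite.
So t = 9 is the smallest counterexample.

t = 9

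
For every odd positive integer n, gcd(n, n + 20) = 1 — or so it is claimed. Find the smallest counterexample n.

Check each odd positive integer n in order until gcd(n, n + 20) > 1.
n = 1: gcd(1, 21) = 1.
n = 3: gcd(3, 23) = 1.
n = 5: gcd(5, 25) = 5.

n = 5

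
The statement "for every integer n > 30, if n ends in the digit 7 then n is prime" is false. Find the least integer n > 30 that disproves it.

n = 57

We need the least integer n > 30 for which n ends in the digit 7 but n is not prime.
n = 37: 37 ends in 7 and is prime.
n = 47: 47 ends in 7 and is prime.
n = 57: 57 ends in 7; 57 = 3 × 19, composite.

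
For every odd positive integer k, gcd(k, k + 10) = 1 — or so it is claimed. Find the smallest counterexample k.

k = 5

Check each odd positive integer k in order until gcd(k, k + 10) > 1.
For k = 1, 3 the conclusion holds.
k = 5: gcd(5, 15) = 5.
So k = 5 is the smallest counterexample.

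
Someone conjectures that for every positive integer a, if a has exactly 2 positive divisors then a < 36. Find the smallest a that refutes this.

Check each positive integer a in order until a has exactly 2 positive divisors but the claim fails.
For a = 2, 3, 5, 7, …, 23, 29, 31 the conclusion holds.
a = 37: τ(37) = 2; 37 ≥ 36.

a = 37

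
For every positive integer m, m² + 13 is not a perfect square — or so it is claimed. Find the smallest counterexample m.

We need the least positive integer m for which m² + 13 is a perfect square.
For m = 1, 2, 3, 4, 5 the conclusion holds.
m = 6: 6² + 13 = 49 = 7², a perfect square.
Hence m = 6 is a counterexample.

m = 6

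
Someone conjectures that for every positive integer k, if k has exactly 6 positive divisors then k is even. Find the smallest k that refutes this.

A counterexample is any positive integer k such that k has exactly 6 positive divisors but k is odd; we check each in order.
The first 6 eligible values, up to k = 44, all satisfy the conclusion.
k = 45: divisors of 45: 1, 3, 5, 9, 15, 45; 45 is odd.
So k = 45 is the smallest counterexample.

k = 45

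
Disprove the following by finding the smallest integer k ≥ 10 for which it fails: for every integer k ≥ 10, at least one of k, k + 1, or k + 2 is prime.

k = 14

The first 4 eligible values, up to k = 13, all satisfy the conclusion.
k = 14: 14 = 2 × 7; 15 = 3 × 5; 16 = 2 × 8 — all composite.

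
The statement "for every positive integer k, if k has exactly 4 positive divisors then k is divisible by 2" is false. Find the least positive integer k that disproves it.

k = 15

We need the least positive integer k for which k has exactly 4 positive divisors but k is not divisible by 2.
The first 4 eligible values, up to k = 14, all satisfy the conclusion.
k = 15: τ(15) = 4; 15 mod 2 = 1.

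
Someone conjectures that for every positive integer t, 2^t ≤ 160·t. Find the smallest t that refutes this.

Check each positive integer t in order until 2^t > 160·t.
For t = 1, 2, 3, 4, 5, 6, 7, 8, 9, 10 the conclusion holds.
t = 11: 2^t = 2048 and 160·t = 1760, so 2048 > 1760.
So t = 11 is the smallest counterexample.

t = 11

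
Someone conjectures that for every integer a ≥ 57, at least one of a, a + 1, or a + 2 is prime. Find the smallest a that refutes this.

a = 62

The first 5 eligible values, up to a = 61, all satisfy the conclusion.
a = 62: 62 = 2 × 31; 63 = 3 × 21; 64 = 2 × 32 — all composite.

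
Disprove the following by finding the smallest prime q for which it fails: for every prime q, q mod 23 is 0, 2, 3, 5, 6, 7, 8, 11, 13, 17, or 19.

We need the least prime q for which the claim fails.
The first 11 eligible values, up to q = 31, all satisfy the conclusion.
q = 37: 37 mod 23 = 14 — not in {0, 2, 3, 5, 6, 7, 8, 11, 13, 17, 19}.

q = 37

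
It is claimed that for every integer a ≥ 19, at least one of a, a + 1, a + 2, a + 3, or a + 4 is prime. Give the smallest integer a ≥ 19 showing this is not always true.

a = 24

Check each integer a ≥ 19 in order until a, a + 1, a + 2, a + 3, a + 4 are all composite.
The first 5 eligible values, up to a = 23, all satisfy the conclusion.
a = 24: 24 = 2 × 12; 25 = 5 × 5; 26 = 2 × 13; 27 = 3 × 9; 28 = 2 × 14 — all composite.
Thus a = 24 disproves the claim, and no smaller a works.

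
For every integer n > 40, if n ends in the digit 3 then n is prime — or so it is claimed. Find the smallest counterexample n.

For n = 43, 53 the conclusion holds.
n = 63: 63 ends in 3; 63 = 3 × 21, composite.

n = 63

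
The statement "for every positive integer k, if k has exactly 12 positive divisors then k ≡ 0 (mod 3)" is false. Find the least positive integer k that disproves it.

For k = 60, 72, 84, 90, 96, 108, 126, 132 the conclusion holds.
k = 140: τ(140) = 12; 140 ≡ 2 (mod 3).

k = 140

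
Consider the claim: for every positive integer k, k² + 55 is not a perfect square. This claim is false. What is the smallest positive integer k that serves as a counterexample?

k = 3

We need the least positive integer k for which k² + 55 is a perfect square.
k = 1: 1² + 55 = 56, not a perfect square.
k = 2: 2² + 55 = 59, not a perfect square.
k = 3: 3² + 55 = 64 = 8², a perfect square.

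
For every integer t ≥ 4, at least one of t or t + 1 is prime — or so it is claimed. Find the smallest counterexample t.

t = 8

For t = 4, 5, 6, 7 the conclusion holds.
t = 8: 8 = 2 × 4; 9 = 3 × 3 — both composite.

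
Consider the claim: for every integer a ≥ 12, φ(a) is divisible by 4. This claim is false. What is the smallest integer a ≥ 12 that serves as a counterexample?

a = 14

A counterexample is any integer a ≥ 12 such that φ(a) is not divisible by 4; we check each in order.
a = 12: φ(12) = 4; 4 mod 4 = 0.
a = 13: φ(13) = 12; 12 mod 4 = 0.
a = 14: φ(14) = 6; 6 mod 4 = 2.
So a = 14 is the smallest counterexample.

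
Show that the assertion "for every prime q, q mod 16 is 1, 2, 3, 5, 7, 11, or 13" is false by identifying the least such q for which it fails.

q = 31

We need the least prime q for which the claim fails.
For q = 2, 3, 5, 7, 11, 13, 17, 19, 23, 29 the conclusion holds.
q = 31: 31 mod 16 = 15 — not in {1, 2, 3, 5, 7, 11, 13}.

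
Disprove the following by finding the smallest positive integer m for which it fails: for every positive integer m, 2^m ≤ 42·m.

m = 9

We need the least positive integer m for which 2^m > 42·m.
For m = 1, 2, 3, 4, 5, 6, 7, 8 the conclusion holds.
m = 9: 2^m = 512 and 42·m = 378, so 512 > 378.
So m = 9 is the smallest counterexample.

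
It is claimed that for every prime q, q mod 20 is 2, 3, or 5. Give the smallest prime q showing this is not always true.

We need the least prime q for which the claim fails.
For q = 2, 3, 5 the conclusion holds.
q = 7: 7 mod 20 = 7 — not in {2, 3, 5}.

q = 7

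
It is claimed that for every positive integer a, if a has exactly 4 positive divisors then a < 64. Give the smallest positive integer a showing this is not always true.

a = 65

For a = 6, 8, 10, 14, …, 57, 58, 62 the conclusion holds.
a = 65: τ(65) = 4; 65 ≥ 64.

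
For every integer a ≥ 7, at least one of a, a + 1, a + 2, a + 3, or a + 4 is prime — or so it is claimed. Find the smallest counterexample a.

We need the least integer a ≥ 7 for which a, a + 1, a + 2, a + 3, a + 4 are all composite.
For a = 7, 8, 9, 10, …, 21, 22, 23 the conclusion holds.
a = 24: 24 = 2 × 12; 25 = 5 × 5; 26 = 2 × 13; 27 = 3 × 9; 28 = 2 × 14 — all composite.

a = 24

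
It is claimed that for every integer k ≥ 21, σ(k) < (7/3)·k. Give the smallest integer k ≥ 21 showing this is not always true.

k = 24

Check each integer k ≥ 21 in order until the claim fails.
k = 21: σ(21) = 32; 32 < 49.
k = 22: σ(22) = 36; 36 < 154/3.
k = 23: σ(23) = 24; 24 < 161/3.
k = 24: σ(24) = 60; 60 ≥ 56.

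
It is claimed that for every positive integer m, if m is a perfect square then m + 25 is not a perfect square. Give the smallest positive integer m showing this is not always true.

For m = 1, 4, 9, 16, …, 81, 100, 121 the conclusion holds.
m = 144: 144 = 12² and 144 + 25 = 169 = 13².
Thus m = 144 disproves the claim, and no smaller m works.

m = 144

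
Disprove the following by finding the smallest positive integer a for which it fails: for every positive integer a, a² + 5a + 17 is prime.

For a = 1, 2, 3, 4, 5, 6, 7 the conclusion holds.
a = 8: a² + 5a + 17 = 121 = 11 × 11, composite.
So a = 8 is the smallest counterexample.

a = 8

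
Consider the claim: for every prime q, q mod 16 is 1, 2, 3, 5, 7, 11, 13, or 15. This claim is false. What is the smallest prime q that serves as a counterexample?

Check each prime q in order until the claim fails.
The first 12 eligible values, up to q = 37, all satisfy the conclusion.
q = 41: 41 mod 16 = 9 — not in {1, 2, 3, 5, 7, 11, 13, 15}.

q = 41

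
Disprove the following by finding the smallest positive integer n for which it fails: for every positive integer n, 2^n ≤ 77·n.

n = 10

The first 9 eligible values, up to n = 9, all satisfy the conclusion.
n = 10: 2^n = 1024 and 77·n = 770, so 1024 > 770.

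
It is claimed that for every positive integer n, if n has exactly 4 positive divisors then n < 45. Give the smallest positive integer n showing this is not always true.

n = 46

The first 14 eligible values, up to n = 39, all satisfy the conclusion.
n = 46: τ(46) = 4; 46 ≥ 45.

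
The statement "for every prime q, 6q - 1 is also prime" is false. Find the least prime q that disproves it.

The first 4 eligible values, up to q = 7, all satisfy the conclusion.
q = 11: 6q - 1 = 65 = 5 × 13, not prime.

q = 11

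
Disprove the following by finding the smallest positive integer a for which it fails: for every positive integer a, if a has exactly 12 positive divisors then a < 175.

a = 198

Check each positive integer a in order until a has exactly 12 positive divisors but the claim fails.
For a = 60, 72, 84, 90, …, 150, 156, 160 the conclusion holds.
a = 198: τ(198) = 12; 198 ≥ 175.
Thus a = 198 disproves the claim, and no smaller a works.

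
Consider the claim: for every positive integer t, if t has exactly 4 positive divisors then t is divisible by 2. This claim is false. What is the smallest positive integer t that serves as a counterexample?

t = 15

We need the least positive integer t for which t has exactly 4 positive divisors but t is not divisible by 2.
The first 4 eligible values, up to t = 14, all satisfy the conclusion.
t = 15: τ(15) = 4; 15 mod 2 = 1.
Hence t = 15 is a counterexample.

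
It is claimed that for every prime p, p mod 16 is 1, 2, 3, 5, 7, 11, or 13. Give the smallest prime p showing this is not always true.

A counterexample is any prime p such that the claim fails; we check each in order.
The first 10 eligible values, up to p = 29, all satisfy the conclusion.
p = 31: 31 mod 16 = 15 — not in {1, 2, 3, 5, 7, 11, 13}.

p = 31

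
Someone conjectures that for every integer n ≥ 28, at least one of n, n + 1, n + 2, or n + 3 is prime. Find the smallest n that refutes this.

n = 32

The first 4 eligible values, up to n = 31, all satisfy the conclusion.
n = 32: 32 = 2 × 16; 33 = 3 × 11; 34 = 2 × 17; 35 = 5 × 7 — all composite.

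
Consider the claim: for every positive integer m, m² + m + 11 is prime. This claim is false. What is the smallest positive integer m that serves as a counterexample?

m = 10

We need the least positive integer m for which m² + m + 11 is not prime.
The first 9 eligible values, up to m = 9, all satisfy the conclusion.
m = 10: m² + m + 11 = 121 = 11 × 11, composite.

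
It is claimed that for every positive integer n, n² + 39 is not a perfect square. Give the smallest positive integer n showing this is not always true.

n = 5

The first 4 eligible values, up to n = 4, all satisfy the conclusion.
n = 5: 5² + 39 = 64 = 8², a perfect square.
Hence n = 5 is a counterexample.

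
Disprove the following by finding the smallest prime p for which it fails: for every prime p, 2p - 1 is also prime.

p = 5

For p = 2, 3 the conclusion holds.
p = 5: 2p - 1 = 9 = 3 × 3, not prime.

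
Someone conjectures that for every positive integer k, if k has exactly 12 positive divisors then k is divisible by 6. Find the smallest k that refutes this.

k = 140

A counterexample is any positive integer k such that k has exactly 12 positive divisors but k is not divisible by 6; we check each in order.
k = 60: τ(60) = 12; 60 mod 6 = 0.
k = 72: τ(72) = 12; 72 mod 6 = 0.
k = 84: τ(84) = 12; 84 mod 6 = 0.
k = 90: τ(90) = 12; 90 mod 6 = 0.
k = 96: τ(96) = 12; 96 mod 6 = 0.
k = 108: τ(108) = 12; 108 mod 6 = 0.
k = 126: τ(126) = 12; 126 mod 6 = 0.
k = 132: τ(132) = 12; 132 mod 6 = 0.
k = 140: τ(140) = 12; 140 mod 6 = 2.
Hence k = 140 is a counterexample.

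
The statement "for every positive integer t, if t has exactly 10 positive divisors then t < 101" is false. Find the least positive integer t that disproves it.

A counterexample is any positive integer t such that t has exactly 10 positive divisors but the claim fails; we check each in order.
For t = 48, 80 the conclusion holds.
t = 112: τ(112) = 10; 112 ≥ 101.

t = 112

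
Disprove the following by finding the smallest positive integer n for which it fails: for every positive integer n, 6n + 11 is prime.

We need the least positive integer n for which 6n + 11 is not prime.
n = 1: 6n + 11 = 17, prime.
n = 2: 6n + 11 = 23, prime.
n = 3: 6n + 11 = 29, prime.
n = 4: 6n + 11 = 35 = 5 × 7, composite.
Thus n = 4 disproves the claim, and no smaller n works.

n = 4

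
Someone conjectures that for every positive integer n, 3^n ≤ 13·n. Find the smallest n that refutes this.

n = 4

A counterexample is any positive integer n such that 3^n > 13·n; we check each in order.
For n = 1, 2, 3 the conclusion holds.
n = 4: 3^n = 81 and 13·n = 52, so 81 > 52.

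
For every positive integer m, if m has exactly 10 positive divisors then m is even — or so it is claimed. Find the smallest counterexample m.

For m = 48, 80, 112, 162, 176, 208, 272, 304, 368 the conclusion holds.
m = 405: divisors of 405: 10 divisors; 405 is odd.

m = 405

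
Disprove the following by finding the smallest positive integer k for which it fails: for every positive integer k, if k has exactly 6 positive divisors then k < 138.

A counterexample is any positive integer k such that k has exactly 6 positive divisors but the claim fails; we check each in order.
For k = 12, 18, 20, 28, …, 116, 117, 124 the conclusion holds.
k = 147: τ(147) = 6; 147 ≥ 138.
So k = 147 is the smallest counterexample.

k = 147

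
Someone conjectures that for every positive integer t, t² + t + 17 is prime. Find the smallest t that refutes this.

For t = 1, 2, 3, 4, …, 13, 14, 15 the conclusion holds.
t = 16: t² + t + 17 = 289 = 17 × 17, composite.
Hence t = 16 is a counterexample.

t = 16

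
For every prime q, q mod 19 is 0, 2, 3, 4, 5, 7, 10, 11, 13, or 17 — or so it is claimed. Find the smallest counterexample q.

Check each prime q in order until the claim fails.
For q = 2, 3, 5, 7, 11, 13, 17, 19, 23, 29 the conclusion holds.
q = 31: 31 mod 19 = 12 — not in {0, 2, 3, 4, 5, 7, 10, 11, 13, 17}.

q = 31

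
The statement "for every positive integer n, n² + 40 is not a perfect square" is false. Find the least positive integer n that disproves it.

A counterexample is any positive integer n such that n² + 40 is a perfect square; we check each in order.
For n = 1, 2 the conclusion holds.
n = 3: 3² + 40 = 49 = 7², a perfect square.
So n = 3 is the smallest counterexample.

n = 3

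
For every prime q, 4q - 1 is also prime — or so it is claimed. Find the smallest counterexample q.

Check each prime q in order until 4q - 1 is not prime.
q = 2: 4q - 1 = 7, prime.
q = 3: 4q - 1 = 11, prime.
q = 5: 4q - 1 = 19, prime.
q = 7: 4q - 1 = 27 = 3 × 9, not prime.

q = 7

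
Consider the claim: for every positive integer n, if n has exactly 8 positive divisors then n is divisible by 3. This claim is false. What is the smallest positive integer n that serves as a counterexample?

n = 40

n = 24: τ(24) = 8; 24 mod 3 = 0.
n = 30: τ(30) = 8; 30 mod 3 = 0.
n = 40: τ(40) = 8; 40 mod 3 = 1.
Hence n = 40 is a counterexample.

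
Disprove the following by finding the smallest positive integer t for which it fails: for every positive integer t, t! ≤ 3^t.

A counterexample is any positive integer t such that t! > 3^t; we check each in order.
The first 6 eligible values, up to t = 6, all satisfy the conclusion.
t = 7: t! = 5040 and 3^t = 2187, so 5040 > 2187.

t = 7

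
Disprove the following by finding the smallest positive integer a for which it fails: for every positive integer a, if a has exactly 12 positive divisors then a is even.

a = 315

For a = 60, 72, 84, 90, …, 294, 306, 308 the conclusion holds.
a = 315: divisors of 315: 12 divisors; 315 is odd.
Thus a = 315 disproves the claim, and no smaller a works.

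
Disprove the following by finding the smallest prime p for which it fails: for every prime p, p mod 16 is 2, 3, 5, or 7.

p = 11

Check each prime p in order until the claim fails.
p = 2: 2 mod 16 = 2.
p = 3: 3 mod 16 = 3.
p = 5: 5 mod 16 = 5.
p = 7: 7 mod 16 = 7.
p = 11: 11 mod 16 = 11 — not in {2, 3, 5, 7}.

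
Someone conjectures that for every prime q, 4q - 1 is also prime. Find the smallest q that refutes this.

Check each prime q in order until 4q - 1 is not prime.
q = 2: 4q - 1 = 7, prime.
q = 3: 4q - 1 = 11, prime.
q = 5: 4q - 1 = 19, prime.
q = 7: 4q - 1 = 27 = 3 × 9, not prime.

q = 7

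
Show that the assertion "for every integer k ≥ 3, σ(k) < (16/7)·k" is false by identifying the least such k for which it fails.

k = 12

Check each integer k ≥ 3 in order until the claim fails.
The first 9 eligible values, up to k = 11, all satisfy the conclusion.
k = 12: σ(12) = 28; 28 ≥ 192/7.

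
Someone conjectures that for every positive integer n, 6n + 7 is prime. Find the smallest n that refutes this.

For n = 1, 2 the conclusion holds.
n = 3: 6n + 7 = 25 = 5 × 5, composite.
So n = 3 is the smallest counterexample.

n = 3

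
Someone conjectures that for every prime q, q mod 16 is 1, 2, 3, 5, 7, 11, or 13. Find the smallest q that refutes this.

q = 31

The first 10 eligible values, up to q = 29, all satisfy the conclusion.
q = 31: 31 mod 16 = 15 — not in {1, 2, 3, 5, 7, 11, 13}.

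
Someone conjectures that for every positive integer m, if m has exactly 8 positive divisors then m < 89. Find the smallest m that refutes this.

m = 102

We need the least positive integer m for which m has exactly 8 positive divisors but the claim fails.
The first 10 eligible values, up to m = 88, all satisfy the conclusion.
m = 102: τ(102) = 8; 102 ≥ 89.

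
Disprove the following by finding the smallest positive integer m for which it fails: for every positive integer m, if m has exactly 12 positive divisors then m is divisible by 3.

m = 140

A counterexample is any positive integer m such that m has exactly 12 positive divisors but m is not divisible by 3; we check each in order.
For m = 60, 72, 84, 90, 96, 108, 126, 132 the conclusion holds.
m = 140: τ(140) = 12; 140 mod 3 = 2.
So m = 140 is the smallest counterexample.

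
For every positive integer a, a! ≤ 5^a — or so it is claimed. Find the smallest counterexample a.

a = 12

For a = 1, 2, 3, 4, …, 9, 10, 11 the conclusion holds.
a = 12: a! = 479001600 and 5^a = 244140625, so 479001600 > 244140625.
Hence a = 12 is a counterexample.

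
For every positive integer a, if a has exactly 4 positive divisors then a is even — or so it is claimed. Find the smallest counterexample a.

a = 15

We need the least positive integer a for which a has exactly 4 positive divisors but a is odd.
a = 6: divisors of 6: 1, 2, 3, 6; 6 is even.
a = 8: divisors of 8: 1, 2, 4, 8; 8 is even.
a = 10: divisors of 10: 1, 2, 5, 10; 10 is even.
a = 14: divisors of 14: 1, 2, 7, 14; 14 is even.
a = 15: divisors of 15: 1, 3, 5, 15; 15 is odd.
So a = 15 is the smallest counterexample.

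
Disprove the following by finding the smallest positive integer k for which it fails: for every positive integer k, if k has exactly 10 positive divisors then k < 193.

k = 208

We need the least positive integer k for which k has exactly 10 positive divisors but the claim fails.
For k = 48, 80, 112, 162, 176 the conclusion holds.
k = 208: τ(208) = 10; 208 ≥ 193.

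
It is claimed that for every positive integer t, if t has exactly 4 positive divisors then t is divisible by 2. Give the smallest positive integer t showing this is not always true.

Check each positive integer t in order until t has exactly 4 positive divisors but t is not divisible by 2.
The first 4 eligible values, up to t = 14, all satisfy the conclusion.
t = 15: τ(15) = 4; 15 mod 2 = 1.
So t = 15 is the smallest counterexample.

t = 15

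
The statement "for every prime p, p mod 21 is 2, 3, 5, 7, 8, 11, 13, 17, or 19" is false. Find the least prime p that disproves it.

A counterexample is any prime p such that the claim fails; we check each in order.
The first 10 eligible values, up to p = 29, all satisfy the conclusion.
p = 31: 31 mod 21 = 10 — not in {2, 3, 5, 7, 8, 11, 13, 17, 19}.

p = 31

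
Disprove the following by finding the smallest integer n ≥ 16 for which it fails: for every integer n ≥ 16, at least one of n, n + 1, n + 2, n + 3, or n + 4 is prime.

n = 24

The first 8 eligible values, up to n = 23, all satisfy the conclusion.
n = 24: 24 = 2 × 12; 25 = 5 × 5; 26 = 2 × 13; 27 = 3 × 9; 28 = 2 × 14 — all composite.
So n = 24 is the smallest counterexample.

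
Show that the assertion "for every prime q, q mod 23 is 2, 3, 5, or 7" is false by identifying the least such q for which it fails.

Check each prime q in order until the claim fails.
For q = 2, 3, 5, 7 the conclusion holds.
q = 11: 11 mod 23 = 11 — not in {2, 3, 5, 7}.
Thus q = 11 disproves the claim, and no smaller q works.

q = 11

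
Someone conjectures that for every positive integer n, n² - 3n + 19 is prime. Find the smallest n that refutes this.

For n = 1, 2, 3, 4, …, 15, 16, 17 the conclusion holds.
n = 18: n² - 3n + 19 = 289 = 17 × 17, composite.
So n = 18 is the smallest counterexample.

n = 18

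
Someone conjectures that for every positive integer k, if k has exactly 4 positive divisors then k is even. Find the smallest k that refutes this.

The first 4 eligible values, up to k = 14, all satisfy the conclusion.
k = 15: divisors of 15: 1, 3, 5, 15; 15 is odd.
So k = 15 is the smallest counterexample.

k = 15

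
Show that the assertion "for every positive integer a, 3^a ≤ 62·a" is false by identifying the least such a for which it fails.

a = 6

Check each positive integer a in order until 3^a > 62·a.
a = 1: 3^a = 3 and 62·a = 62, so 3 ≤ 62.
a = 2: 3^a = 9 and 62·a = 124, so 9 ≤ 124.
a = 3: 3^a = 27 and 62·a = 186, so 27 ≤ 186.
a = 4: 3^a = 81 and 62·a = 248, so 81 ≤ 248.
a = 5: 3^a = 243 and 62·a = 310, so 243 ≤ 310.
a = 6: 3^a = 729 and 62·a = 372, so 729 > 372.
Hence a = 6 is a counterexample.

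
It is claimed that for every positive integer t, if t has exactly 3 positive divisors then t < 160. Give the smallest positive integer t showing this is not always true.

We need the least positive integer t for which t has exactly 3 positive divisors but the claim fails.
The first 5 eligible values, up to t = 121, all satisfy the conclusion.
t = 169: τ(169) = 3; 169 ≥ 160.
Hence t = 169 is a counterexample.

t = 169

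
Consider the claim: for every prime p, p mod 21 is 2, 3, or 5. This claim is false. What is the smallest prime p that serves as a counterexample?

p = 2: 2 mod 21 = 2.
p = 3: 3 mod 21 = 3.
p = 5: 5 mod 21 = 5.
p = 7: 7 mod 21 = 7 — not in {2, 3, 5}.
Thus p = 7 disproves the claim, and no smaller p works.

p = 7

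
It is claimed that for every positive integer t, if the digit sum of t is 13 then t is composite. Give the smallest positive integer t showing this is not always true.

t = 67

We need the least positive integer t for which the digit sum of t is 13 but t is prime.
t = 49: digit sum 13; 49 is composite.
t = 58: digit sum 13; 58 is composite.
t = 67: digit sum 13; 67 is prime, not composite.
Thus t = 67 disproves the claim, and no smaller t works.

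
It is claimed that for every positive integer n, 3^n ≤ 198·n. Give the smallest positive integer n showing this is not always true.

n = 7

A counterexample is any positive integer n such that 3^n > 198·n; we check each in order.
For n = 1, 2, 3, 4, 5, 6 the conclusion holds.
n = 7: 3^n = 2187 and 198·n = 1386, so 2187 > 1386.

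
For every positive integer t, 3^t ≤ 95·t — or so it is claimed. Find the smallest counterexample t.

t = 6

t = 1: 3^t = 3 and 95·t = 95, so 3 ≤ 95.
t = 2: 3^t = 9 and 95·t = 190, so 9 ≤ 190.
t = 3: 3^t = 27 and 95·t = 285, so 27 ≤ 285.
t = 4: 3^t = 81 and 95·t = 380, so 81 ≤ 380.
t = 5: 3^t = 243 and 95·t = 475, so 243 ≤ 475.
t = 6: 3^t = 729 and 95·t = 570, so 729 > 570.
Hence t = 6 is a counterexample.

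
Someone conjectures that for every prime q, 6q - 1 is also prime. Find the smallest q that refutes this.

We need the least prime q for which 6q - 1 is not prime.
For q = 2, 3, 5, 7 the conclusion holds.
q = 11: 6q - 1 = 65 = 5 × 13, not prime.
Thus q = 11 disproves the claim, and no smaller q works.

q = 11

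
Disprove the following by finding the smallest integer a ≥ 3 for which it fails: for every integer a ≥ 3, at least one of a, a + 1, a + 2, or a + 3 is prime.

a = 24

We need the least integer a ≥ 3 for which a, a + 1, a + 2, a + 3 are all composite.
For a = 3, 4, 5, 6, …, 21, 22, 23 the conclusion holds.
a = 24: 24 = 2 × 12; 25 = 5 × 5; 26 = 2 × 13; 27 = 3 × 9 — all composite.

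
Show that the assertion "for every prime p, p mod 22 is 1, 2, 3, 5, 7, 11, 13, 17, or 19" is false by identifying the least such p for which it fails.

A counterexample is any prime p such that the claim fails; we check each in order.
For p = 2, 3, 5, 7, 11, 13, 17, 19, 23, 29 the conclusion holds.
p = 31: 31 mod 22 = 9 — not in {1, 2, 3, 5, 7, 11, 13, 17, 19}.
Thus p = 31 disproves the claim, and no smaller p works.

p = 31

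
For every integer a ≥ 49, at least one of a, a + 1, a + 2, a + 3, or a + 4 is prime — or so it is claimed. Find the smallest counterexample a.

a = 54

For a = 49, 50, 51, 52, 53 the conclusion holds.
a = 54: 54 = 2 × 27; 55 = 5 × 11; 56 = 2 × 28; 57 = 3 × 19; 58 = 2 × 29 — all composite.
Hence a = 54 is a counterexample.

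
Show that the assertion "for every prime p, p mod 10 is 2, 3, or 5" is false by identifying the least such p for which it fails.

p = 7

Check each prime p in order until the claim fails.
p = 2: 2 mod 10 = 2.
p = 3: 3 mod 10 = 3.
p = 5: 5 mod 10 = 5.
p = 7: 7 mod 10 = 7 — not in {2, 3, 5}.
Thus p = 7 disproves the claim, and no smaller p works.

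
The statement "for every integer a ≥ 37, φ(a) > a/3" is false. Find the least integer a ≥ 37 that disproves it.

a = 37: φ(37) = 36 and 37/3 = 37/3, so φ(37) > 37/3.
a = 38: φ(38) = 18 and 38/3 = 38/3, so φ(38) > 38/3.
a = 39: φ(39) = 24 and 39/3 = 13, so φ(39) > 39/3.
a = 40: φ(40) = 16 and 40/3 = 40/3, so φ(40) > 40/3.
a = 41: φ(41) = 40 and 41/3 = 41/3, so φ(41) > 41/3.
a = 42: φ(42) = 12 and 42/3 = 14, so φ(42) ≤ 42/3.

a = 42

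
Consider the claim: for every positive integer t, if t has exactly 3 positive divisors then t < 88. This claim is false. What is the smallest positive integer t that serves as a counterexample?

A counterexample is any positive integer t such that t has exactly 3 positive divisors but the claim fails; we check each in order.
The first 4 eligible values, up to t = 49, all satisfy the conclusion.
t = 121: τ(121) = 3; 121 ≥ 88.

t = 121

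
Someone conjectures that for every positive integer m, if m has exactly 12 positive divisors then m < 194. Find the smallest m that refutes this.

We need the least positive integer m for which m has exactly 12 positive divisors but the claim fails.
For m = 60, 72, 84, 90, …, 150, 156, 160 the conclusion holds.
m = 198: τ(198) = 12; 198 ≥ 194.
Thus m = 198 disproves the claim, and no smaller m works.

m = 198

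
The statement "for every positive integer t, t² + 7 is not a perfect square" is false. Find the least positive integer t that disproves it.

Check each positive integer t in order until t² + 7 is a perfect square.
t = 1: 1² + 7 = 8, not a perfect square.
t = 2: 2² + 7 = 11, not a perfect square.
t = 3: 3² + 7 = 16 = 4², a perfect square.
Thus t = 3 disproves the claim, and no smaller t works.

t = 3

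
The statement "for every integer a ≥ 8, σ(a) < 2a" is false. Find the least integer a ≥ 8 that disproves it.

a = 12

Check each integer a ≥ 8 in order until the claim fails.
a = 8: σ(8) = 15; 15 < 16.
a = 9: σ(9) = 13; 13 < 18.
a = 10: σ(10) = 18; 18 < 20.
a = 11: σ(11) = 12; 12 < 22.
a = 12: σ(12) = 28; 28 ≥ 24.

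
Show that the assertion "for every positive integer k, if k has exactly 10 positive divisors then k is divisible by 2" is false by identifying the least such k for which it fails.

A counterexample is any positive integer k such that k has exactly 10 positive divisors but k is not divisible by 2; we check each in order.
For k = 48, 80, 112, 162, 176, 208, 272, 304, 368 the conclusion holds.
k = 405: τ(405) = 10; 405 mod 2 = 1.

k = 405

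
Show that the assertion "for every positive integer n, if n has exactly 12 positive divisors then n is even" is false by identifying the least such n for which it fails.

n = 315

For n = 60, 72, 84, 90, …, 294, 306, 308 the conclusion holds.
n = 315: divisors of 315: 12 divisors; 315 is odd.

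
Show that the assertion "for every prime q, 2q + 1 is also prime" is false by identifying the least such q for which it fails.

A counterexample is any prime q such that 2q + 1 is not prime; we check each in order.
For q = 2, 3, 5 the conclusion holds.
q = 7: 2q + 1 = 15 = 3 × 5, not prime.

q = 7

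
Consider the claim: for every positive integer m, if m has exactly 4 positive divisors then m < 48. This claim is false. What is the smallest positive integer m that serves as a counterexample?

A counterexample is any positive integer m such that m has exactly 4 positive divisors but the claim fails; we check each in order.
The first 15 eligible values, up to m = 46, all satisfy the conclusion.
m = 51: τ(51) = 4; 51 ≥ 48.

m = 51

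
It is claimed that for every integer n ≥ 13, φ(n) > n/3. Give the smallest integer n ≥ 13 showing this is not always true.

n = 18

For n = 13, 14, 15, 16, 17 the conclusion holds.
n = 18: φ(18) = 6 and 18/3 = 6, so φ(18) ≤ 18/3.
Hence n = 18 is a counterexample.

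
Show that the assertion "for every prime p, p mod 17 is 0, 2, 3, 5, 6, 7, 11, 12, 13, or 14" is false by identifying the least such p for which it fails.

For p = 2, 3, 5, 7, …, 31, 37, 41 the conclusion holds.
p = 43: 43 mod 17 = 9 — not in {0, 2, 3, 5, 6, 7, 11, 12, 13, 14}.

p = 43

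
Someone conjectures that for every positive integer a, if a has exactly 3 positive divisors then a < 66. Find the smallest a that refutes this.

Check each positive integer a in order until a has exactly 3 positive divisors but the claim fails.
For a = 4, 9, 25, 49 the conclusion holds.
a = 121: τ(121) = 3; 121 ≥ 66.

a = 121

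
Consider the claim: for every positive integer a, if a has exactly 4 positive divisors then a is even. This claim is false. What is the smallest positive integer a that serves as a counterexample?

a = 15

Check each positive integer a in order until a has exactly 4 positive divisors but a is odd.
a = 6: divisors of 6: 1, 2, 3, 6; 6 is even.
a = 8: divisors of 8: 1, 2, 4, 8; 8 is even.
a = 10: divisors of 10: 1, 2, 5, 10; 10 is even.
a = 14: divisors of 14: 1, 2, 7, 14; 14 is even.
a = 15: divisors of 15: 1, 3, 5, 15; 15 is odd.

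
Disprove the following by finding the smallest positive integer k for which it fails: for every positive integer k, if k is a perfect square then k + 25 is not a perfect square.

k = 144

We need the least positive integer k for which k is a perfect square but k + 25 is a perfect square.
For k = 1, 4, 9, 16, …, 81, 100, 121 the conclusion holds.
k = 144: 144 = 12² and 144 + 25 = 169 = 13².
Hence k = 144 is a counterexample.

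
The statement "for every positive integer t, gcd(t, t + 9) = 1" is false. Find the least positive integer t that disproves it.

We need the least positive integer t for which gcd(t, t + 9) > 1.
For t = 1, 2 the conclusion holds.
t = 3: gcd(3, 12) = 3.

t = 3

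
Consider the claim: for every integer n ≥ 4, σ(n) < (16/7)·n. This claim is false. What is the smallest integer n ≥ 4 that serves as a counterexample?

n = 12

We need the least integer n ≥ 4 for which the claim fails.
For n = 4, 5, 6, 7, 8, 9, 10, 11 the conclusion holds.
n = 12: σ(12) = 28; 28 ≥ 192/7.
So n = 12 is the smallest counterexample.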